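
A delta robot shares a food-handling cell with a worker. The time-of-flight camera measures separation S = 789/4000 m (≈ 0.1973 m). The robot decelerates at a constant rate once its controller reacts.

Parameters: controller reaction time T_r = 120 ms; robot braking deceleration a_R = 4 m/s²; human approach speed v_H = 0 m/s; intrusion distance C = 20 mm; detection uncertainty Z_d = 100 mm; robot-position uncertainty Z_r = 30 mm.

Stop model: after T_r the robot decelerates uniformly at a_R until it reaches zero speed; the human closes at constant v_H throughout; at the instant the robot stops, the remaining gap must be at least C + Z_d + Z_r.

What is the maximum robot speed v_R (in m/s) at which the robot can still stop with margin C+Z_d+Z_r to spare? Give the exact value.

v_R_max = 3/10 m/s = 0.3000 m/s

quadratic (1/8)·v² + (3/25)·v + (-189/4000) = 0
  disc = (3/25)² − 4·(1/8)·(-189/4000) = 1521/40000 ; √disc = 39/200
  v_R = (−(3/25) + 39/200) / (2·(1/8)) = 3/10 m/s
check:
stop time T_s = (3/10)/4 = 0.0750 s
robot in T_r: 0.3000·0.1200 = 0.0360 m
robot under decel: 0.3000²/(2·4.0000) = 0.0112 m
human over T_r+T_s: 0.0000·(0.1200+0.0750) = 0.0000 m
margins: 0.0200+0.1000+0.0300 = 0.1500 m
sum ≈ 0.0360+0.0112+0.0000+0.1500 ≈ 0.1973 m = S ✓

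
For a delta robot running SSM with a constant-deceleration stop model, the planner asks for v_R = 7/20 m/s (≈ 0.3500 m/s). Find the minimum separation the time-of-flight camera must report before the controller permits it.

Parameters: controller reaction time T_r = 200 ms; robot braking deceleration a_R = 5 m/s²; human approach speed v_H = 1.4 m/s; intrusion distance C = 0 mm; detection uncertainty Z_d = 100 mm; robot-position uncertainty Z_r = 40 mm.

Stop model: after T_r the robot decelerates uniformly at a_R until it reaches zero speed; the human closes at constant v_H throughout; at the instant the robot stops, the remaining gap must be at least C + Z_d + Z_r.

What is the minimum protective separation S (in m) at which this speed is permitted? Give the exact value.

S_min = 2401/4000 m = 0.6002 m

stop time T_s = (7/20)/5 = 0.0700 s
robot covers v_R·T_r = 0.3500·0.2000 = 0.0700 m before braking
braking distance = 0.3500²/(2·5.0000) = 0.0123 m
human over T_r+T_s: 1.4000·(0.2000+0.0700) = 0.3780 m
margins: 0.0000+0.1000+0.0400 = 0.1400 m
S_min ≈ 0.0700+0.0123+0.3780+0.1400  ⇒  S_min = 2401/4000 m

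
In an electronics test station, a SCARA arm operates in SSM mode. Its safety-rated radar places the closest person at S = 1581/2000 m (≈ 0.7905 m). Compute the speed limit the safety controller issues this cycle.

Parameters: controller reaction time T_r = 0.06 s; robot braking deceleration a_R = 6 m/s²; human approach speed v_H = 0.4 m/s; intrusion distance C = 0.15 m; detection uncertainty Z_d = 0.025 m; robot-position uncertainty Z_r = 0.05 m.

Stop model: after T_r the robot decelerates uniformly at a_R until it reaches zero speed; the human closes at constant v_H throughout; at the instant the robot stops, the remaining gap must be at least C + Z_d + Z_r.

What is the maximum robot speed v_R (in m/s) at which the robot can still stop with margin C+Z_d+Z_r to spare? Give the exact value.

quadratic (1/12)·v² + (19/150)·v + (-1083/2000) = 0
  disc = (19/150)² − 4·(1/12)·(-1083/2000) = 17689/90000 ; √disc = 133/300
  v_R = (−(19/150) + 133/300) / (2·(1/12)) = 19/10 m/s
check:
stop time T_s = (19/10)/6 = 0.3167 s
robot covers v_R·T_r = 1.9000·0.0600 = 0.1140 m before braking
robot covers 1.9000·0.3167 − ½·6.0000·0.3167² = 0.3008 m while stopping
human over T_r+T_s: 0.4000·(0.0600+0.3167) = 0.1507 m
margins: 0.1500+0.0250+0.0500 = 0.2250 m
sum ≈ 0.1140+0.3008+0.1507+0.2250 ≈ 0.7905 m = S ✓

v_R_max = 19/10 m/s = 1.9000 m/s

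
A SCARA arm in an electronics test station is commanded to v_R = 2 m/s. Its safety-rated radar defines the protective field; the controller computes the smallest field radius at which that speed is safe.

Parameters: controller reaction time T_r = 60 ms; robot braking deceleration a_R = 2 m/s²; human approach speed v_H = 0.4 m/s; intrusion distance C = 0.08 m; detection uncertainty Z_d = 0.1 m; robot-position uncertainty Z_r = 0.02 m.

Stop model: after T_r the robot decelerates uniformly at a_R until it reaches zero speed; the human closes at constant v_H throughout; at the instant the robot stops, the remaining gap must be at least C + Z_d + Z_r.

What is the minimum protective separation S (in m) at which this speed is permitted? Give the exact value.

S_min = 218/125 m = 1.7440 m

T_s = v_R/a_R = 2/2 = 1.0000 s
robot in T_r: 2.0000·0.0600 = 0.1200 m
robot covers 2.0000·1.0000 − ½·2.0000·1.0000² = 1.0000 m while stopping
person approaches 0.4000·(0.0600+1.0000) = 0.4240 m
C+Z_d+Z_r = 0.0800+0.1000+0.0200 = 0.2000 m
S_min ≈ 0.1200+1.0000+0.4240+0.2000  ⇒  S_min = 218/125 m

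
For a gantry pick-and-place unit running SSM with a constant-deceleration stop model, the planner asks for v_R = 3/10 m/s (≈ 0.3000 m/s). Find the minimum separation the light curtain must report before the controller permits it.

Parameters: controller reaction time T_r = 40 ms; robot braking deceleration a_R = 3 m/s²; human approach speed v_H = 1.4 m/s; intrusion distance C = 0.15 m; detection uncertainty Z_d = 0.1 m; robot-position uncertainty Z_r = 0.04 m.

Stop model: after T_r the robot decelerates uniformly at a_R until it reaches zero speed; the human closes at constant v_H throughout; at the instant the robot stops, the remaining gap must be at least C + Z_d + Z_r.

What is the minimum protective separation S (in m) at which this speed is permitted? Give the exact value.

S_min = 513/1000 m = 0.5130 m

T_s = v_R/a_R = (3/10)/3 = 0.1000 s
robot covers v_R·T_r = 0.3000·0.0400 = 0.0120 m before braking
robot covers 0.3000·0.1000 − ½·3.0000·0.1000² = 0.0150 m while stopping
human closes 1.4000·0.1400 = 0.1960 m
margins: 0.1500+0.1000+0.0400 = 0.2900 m
S_min ≈ 0.0120+0.0150+0.1960+0.2900  ⇒  S_min = 513/1000 m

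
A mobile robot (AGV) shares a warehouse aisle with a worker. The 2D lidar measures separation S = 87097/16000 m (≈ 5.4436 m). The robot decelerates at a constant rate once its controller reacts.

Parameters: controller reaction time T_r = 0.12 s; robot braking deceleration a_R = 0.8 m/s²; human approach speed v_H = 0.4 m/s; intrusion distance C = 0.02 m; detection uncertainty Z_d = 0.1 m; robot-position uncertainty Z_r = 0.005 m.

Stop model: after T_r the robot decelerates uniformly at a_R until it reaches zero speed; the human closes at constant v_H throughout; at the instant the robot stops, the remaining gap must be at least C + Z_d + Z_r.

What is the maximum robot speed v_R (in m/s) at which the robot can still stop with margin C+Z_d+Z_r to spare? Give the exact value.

v_R_max = 49/20 m/s = 2.4500 m/s

collect terms ⇒ (5/8)·v_R² + (31/50)·v_R + (-84329/16000) = 0
  disc = (31/50)² − 4·(5/8)·(-84329/16000) = 2169729/160000 ; √disc = 1473/400
  v_R = (−(31/50) + 1473/400) / (2·(5/8)) = 49/20 m/s
check:
T_s = v_R/a_R = (49/20)/(4/5) = 3.0625 s
robot in T_r: 2.4500·0.1200 = 0.2940 m
braking distance = 2.4500²/(2·0.8000) = 3.7516 m
human over T_r+T_s: 0.4000·(0.1200+3.0625) = 1.2730 m
C+Z_d+Z_r = 0.0200+0.1000+0.0050 = 0.1250 m
sum ≈ 0.2940+3.7516+1.2730+0.1250 ≈ 5.4436 m = S ✓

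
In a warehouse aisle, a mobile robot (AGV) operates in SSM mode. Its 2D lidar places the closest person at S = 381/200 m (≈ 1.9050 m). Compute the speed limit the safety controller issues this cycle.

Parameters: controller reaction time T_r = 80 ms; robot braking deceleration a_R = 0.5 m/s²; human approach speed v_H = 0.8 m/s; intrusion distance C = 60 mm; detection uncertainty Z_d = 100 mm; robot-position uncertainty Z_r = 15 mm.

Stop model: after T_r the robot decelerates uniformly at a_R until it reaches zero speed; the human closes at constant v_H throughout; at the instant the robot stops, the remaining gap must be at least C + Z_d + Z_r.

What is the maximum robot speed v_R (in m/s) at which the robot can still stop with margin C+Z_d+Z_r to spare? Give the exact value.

v_R_max = 7/10 m/s = 0.7000 m/s

quadratic (1)·v² + (42/25)·v + (-833/500) = 0
  disc = (42/25)² − 4·(1)·(-833/500) = 5929/625 ; √disc = 77/25
  v_R = (−(42/25) + 77/25) / (2·(1)) = 7/10 m/s
check:
braking lasts T_s = (7/10)/(1/2) = 1.4000 s
robot covers v_R·T_r = 0.7000·0.0800 = 0.0560 m before braking
robot covers 0.7000·1.4000 − ½·0.5000·1.4000² = 0.4900 m while stopping
human over T_r+T_s: 0.8000·(0.0800+1.4000) = 1.1840 m
residual clearance needed = 0.0600+0.1000+0.0150 = 0.1750 m
sum ≈ 0.0560+0.4900+1.1840+0.1750 ≈ 1.9050 m = S ✓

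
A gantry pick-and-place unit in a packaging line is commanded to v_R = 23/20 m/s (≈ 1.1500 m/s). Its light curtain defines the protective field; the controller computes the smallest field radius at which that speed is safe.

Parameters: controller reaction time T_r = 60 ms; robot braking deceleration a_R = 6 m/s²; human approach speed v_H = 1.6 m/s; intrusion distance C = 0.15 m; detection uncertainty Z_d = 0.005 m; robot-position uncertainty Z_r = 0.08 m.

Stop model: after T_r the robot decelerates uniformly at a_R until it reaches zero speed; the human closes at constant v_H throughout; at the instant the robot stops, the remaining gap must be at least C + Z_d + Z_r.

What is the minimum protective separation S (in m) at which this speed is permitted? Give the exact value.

stop time T_s = (23/20)/6 = 0.1917 s
robot covers v_R·T_r = 1.1500·0.0600 = 0.0690 m before braking
braking distance = 1.1500²/(2·6.0000) = 0.1102 m
human over T_r+T_s: 1.6000·(0.0600+0.1917) = 0.4027 m
C+Z_d+Z_r = 0.1500+0.0050+0.0800 = 0.2350 m
S_min ≈ 0.0690+0.1102+0.4027+0.2350  ⇒  S_min = 1307/1600 m

S_min = 1307/1600 m = 0.8169 m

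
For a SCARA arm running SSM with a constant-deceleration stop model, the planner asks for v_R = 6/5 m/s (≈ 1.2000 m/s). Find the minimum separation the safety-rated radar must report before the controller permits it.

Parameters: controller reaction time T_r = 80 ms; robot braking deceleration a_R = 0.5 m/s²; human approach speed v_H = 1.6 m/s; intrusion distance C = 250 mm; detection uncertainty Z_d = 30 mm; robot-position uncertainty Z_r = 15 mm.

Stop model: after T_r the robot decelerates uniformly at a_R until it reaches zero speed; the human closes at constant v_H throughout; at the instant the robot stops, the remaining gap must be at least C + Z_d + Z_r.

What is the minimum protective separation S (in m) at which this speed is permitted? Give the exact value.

braking lasts T_s = (6/5)/(1/2) = 2.4000 s
reaction-phase robot travel = 1.2000·0.0800 = 0.0960 m
robot under decel: 1.2000²/(2·0.5000) = 1.4400 m
person approaches 1.6000·(0.0800+2.4000) = 3.9680 m
C+Z_d+Z_r = 0.2500+0.0300+0.0150 = 0.2950 m
S_min ≈ 0.0960+1.4400+3.9680+0.2950  ⇒  S_min = 5799/1000 m

S_min = 5799/1000 m = 5.7990 m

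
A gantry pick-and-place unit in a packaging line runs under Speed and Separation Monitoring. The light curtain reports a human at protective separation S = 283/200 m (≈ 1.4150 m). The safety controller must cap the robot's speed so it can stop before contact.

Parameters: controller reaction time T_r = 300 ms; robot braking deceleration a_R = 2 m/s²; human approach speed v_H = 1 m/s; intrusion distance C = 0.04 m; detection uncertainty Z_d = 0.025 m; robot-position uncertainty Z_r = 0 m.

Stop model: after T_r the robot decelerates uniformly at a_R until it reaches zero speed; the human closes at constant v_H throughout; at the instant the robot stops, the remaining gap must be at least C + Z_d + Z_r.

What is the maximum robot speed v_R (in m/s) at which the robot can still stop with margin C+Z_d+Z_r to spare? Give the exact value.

v_R_max = 1 m/s = 1.0000 m/s

collect terms ⇒ (1/4)·v_R² + (4/5)·v_R + (-21/20) = 0
  disc = (4/5)² − 4·(1/4)·(-21/20) = 169/100 ; √disc = 13/10
  v_R = (−(4/5) + 13/10) / (2·(1/4)) = 1 m/s
check:
T_s = v_R/a_R = 1/2 = 0.5000 s
robot in T_r: 1.0000·0.3000 = 0.3000 m
braking distance = 1.0000²/(2·2.0000) = 0.2500 m
human over T_r+T_s: 1.0000·(0.3000+0.5000) = 0.8000 m
residual clearance needed = 0.0400+0.0250+0.0000 = 0.0650 m
sum ≈ 0.3000+0.2500+0.8000+0.0650 ≈ 1.4150 m = S ✓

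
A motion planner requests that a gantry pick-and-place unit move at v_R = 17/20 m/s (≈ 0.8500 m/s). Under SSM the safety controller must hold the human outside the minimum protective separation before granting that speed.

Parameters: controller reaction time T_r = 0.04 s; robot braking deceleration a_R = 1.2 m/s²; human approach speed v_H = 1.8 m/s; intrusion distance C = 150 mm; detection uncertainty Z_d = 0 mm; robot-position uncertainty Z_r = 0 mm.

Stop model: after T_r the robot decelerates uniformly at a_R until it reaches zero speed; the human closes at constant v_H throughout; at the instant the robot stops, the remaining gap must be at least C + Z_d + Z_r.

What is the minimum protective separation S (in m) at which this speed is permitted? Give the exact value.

stop time T_s = (17/20)/(6/5) = 0.7083 s
robot in T_r: 0.8500·0.0400 = 0.0340 m
robot under decel: 0.8500²/(2·1.2000) = 0.3010 m
human over T_r+T_s: 1.8000·(0.0400+0.7083) = 1.3470 m
residual clearance needed = 0.1500+0.0000+0.0000 = 0.1500 m
S_min ≈ 0.0340+0.3010+1.3470+0.1500  ⇒  S_min = 43969/24000 m

S_min = 43969/24000 m = 1.8320 m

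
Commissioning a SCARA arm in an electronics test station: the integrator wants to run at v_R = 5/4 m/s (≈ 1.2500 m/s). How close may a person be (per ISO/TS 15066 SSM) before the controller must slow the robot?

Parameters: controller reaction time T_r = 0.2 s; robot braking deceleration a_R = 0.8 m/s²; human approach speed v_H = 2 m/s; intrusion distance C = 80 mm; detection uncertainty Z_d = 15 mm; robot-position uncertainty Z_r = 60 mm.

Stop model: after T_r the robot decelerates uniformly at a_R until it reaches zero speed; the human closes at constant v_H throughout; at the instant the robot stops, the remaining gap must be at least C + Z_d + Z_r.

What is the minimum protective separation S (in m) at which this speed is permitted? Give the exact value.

S_min = 15701/3200 m = 4.9066 m

braking lasts T_s = (5/4)/(4/5) = 1.5625 s
reaction-phase robot travel = 1.2500·0.2000 = 0.2500 m
robot covers 1.2500·1.5625 − ½·0.8000·1.5625² = 0.9766 m while stopping
human closes 2.0000·1.7625 = 3.5250 m
residual clearance needed = 0.0800+0.0150+0.0600 = 0.1550 m
S_min ≈ 0.2500+0.9766+3.5250+0.1550  ⇒  S_min = 15701/3200 m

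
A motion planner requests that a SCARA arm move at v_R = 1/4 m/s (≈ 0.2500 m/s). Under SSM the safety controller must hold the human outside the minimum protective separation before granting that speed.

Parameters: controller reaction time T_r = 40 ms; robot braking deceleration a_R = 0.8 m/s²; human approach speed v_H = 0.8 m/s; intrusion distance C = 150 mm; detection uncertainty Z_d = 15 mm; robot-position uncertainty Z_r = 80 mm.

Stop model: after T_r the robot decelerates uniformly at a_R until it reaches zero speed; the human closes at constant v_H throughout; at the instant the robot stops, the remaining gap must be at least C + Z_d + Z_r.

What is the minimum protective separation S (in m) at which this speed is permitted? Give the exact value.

S_min = 9217/16000 m = 0.5761 m

T_s = v_R/a_R = (1/4)/(4/5) = 0.3125 s
reaction-phase robot travel = 0.2500·0.0400 = 0.0100 m
robot covers 0.2500·0.3125 − ½·0.8000·0.3125² = 0.0391 m while stopping
person approaches 0.8000·(0.0400+0.3125) = 0.2820 m
C+Z_d+Z_r = 0.1500+0.0150+0.0800 = 0.2450 m
S_min ≈ 0.0100+0.0391+0.2820+0.2450  ⇒  S_min = 9217/16000 m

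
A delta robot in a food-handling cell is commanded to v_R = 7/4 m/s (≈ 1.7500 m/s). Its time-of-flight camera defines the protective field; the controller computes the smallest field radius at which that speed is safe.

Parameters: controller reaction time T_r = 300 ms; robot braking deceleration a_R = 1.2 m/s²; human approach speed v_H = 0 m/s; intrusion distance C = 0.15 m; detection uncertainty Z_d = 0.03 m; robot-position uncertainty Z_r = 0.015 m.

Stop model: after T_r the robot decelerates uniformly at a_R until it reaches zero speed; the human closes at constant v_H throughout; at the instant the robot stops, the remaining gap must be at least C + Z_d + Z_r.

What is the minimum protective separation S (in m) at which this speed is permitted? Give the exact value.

S_min = 9581/4800 m = 1.9960 m

stop time T_s = (7/4)/(6/5) = 1.4583 s
robot covers v_R·T_r = 1.7500·0.3000 = 0.5250 m before braking
braking distance = 1.7500²/(2·1.2000) = 1.2760 m
human over T_r+T_s: 0.0000·(0.3000+1.4583) = 0.0000 m
margins: 0.1500+0.0300+0.0150 = 0.1950 m
S_min ≈ 0.5250+1.2760+0.0000+0.1950  ⇒  S_min = 9581/4800 m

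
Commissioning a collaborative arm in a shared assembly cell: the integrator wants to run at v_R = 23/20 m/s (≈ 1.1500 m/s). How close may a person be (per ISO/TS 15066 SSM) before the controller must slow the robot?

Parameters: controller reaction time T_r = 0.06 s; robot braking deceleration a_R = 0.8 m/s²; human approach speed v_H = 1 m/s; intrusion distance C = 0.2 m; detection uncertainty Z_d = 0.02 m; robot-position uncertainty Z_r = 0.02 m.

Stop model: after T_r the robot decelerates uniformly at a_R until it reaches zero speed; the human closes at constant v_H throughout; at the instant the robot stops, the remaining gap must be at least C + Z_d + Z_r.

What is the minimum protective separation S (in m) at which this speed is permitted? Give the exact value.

stop time T_s = (23/20)/(4/5) = 1.4375 s
reaction-phase robot travel = 1.1500·0.0600 = 0.0690 m
braking distance = 1.1500²/(2·0.8000) = 0.8266 m
human over T_r+T_s: 1.0000·(0.0600+1.4375) = 1.4975 m
margins: 0.2000+0.0200+0.0200 = 0.2400 m
S_min ≈ 0.0690+0.8266+1.4975+0.2400  ⇒  S_min = 42129/16000 m

S_min = 42129/16000 m = 2.6331 m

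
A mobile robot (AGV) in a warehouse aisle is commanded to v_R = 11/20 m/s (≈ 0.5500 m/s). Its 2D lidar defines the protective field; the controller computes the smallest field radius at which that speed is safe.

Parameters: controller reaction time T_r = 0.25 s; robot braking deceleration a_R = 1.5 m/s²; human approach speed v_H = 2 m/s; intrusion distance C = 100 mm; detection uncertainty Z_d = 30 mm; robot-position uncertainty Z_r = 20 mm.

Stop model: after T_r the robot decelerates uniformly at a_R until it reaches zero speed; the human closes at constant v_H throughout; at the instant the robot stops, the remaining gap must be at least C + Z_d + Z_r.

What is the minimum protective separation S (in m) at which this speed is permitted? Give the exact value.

S_min = 973/600 m = 1.6217 m

T_s = v_R/a_R = (11/20)/(3/2) = 0.3667 s
reaction-phase robot travel = 0.5500·0.2500 = 0.1375 m
robot covers 0.5500·0.3667 − ½·1.5000·0.3667² = 0.1008 m while stopping
human closes 2.0000·0.6167 = 1.2333 m
residual clearance needed = 0.1000+0.0300+0.0200 = 0.1500 m
S_min ≈ 0.1375+0.1008+1.2333+0.1500  ⇒  S_min = 973/600 m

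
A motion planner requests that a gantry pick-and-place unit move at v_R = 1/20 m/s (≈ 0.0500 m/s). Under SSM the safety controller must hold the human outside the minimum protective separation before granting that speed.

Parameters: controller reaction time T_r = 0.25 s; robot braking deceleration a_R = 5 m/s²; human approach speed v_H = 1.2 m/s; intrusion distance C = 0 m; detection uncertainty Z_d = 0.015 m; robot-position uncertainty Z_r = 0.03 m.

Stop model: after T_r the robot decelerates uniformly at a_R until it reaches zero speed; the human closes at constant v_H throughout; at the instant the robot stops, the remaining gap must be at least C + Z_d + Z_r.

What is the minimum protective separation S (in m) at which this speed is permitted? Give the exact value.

braking lasts T_s = (1/20)/5 = 0.0100 s
robot covers v_R·T_r = 0.0500·0.2500 = 0.0125 m before braking
braking distance = 0.0500²/(2·5.0000) = 0.0003 m
human closes 1.2000·0.2600 = 0.3120 m
residual clearance needed = 0.0000+0.0150+0.0300 = 0.0450 m
S_min ≈ 0.0125+0.0003+0.3120+0.0450  ⇒  S_min = 1479/4000 m

S_min = 1479/4000 m = 0.3698 m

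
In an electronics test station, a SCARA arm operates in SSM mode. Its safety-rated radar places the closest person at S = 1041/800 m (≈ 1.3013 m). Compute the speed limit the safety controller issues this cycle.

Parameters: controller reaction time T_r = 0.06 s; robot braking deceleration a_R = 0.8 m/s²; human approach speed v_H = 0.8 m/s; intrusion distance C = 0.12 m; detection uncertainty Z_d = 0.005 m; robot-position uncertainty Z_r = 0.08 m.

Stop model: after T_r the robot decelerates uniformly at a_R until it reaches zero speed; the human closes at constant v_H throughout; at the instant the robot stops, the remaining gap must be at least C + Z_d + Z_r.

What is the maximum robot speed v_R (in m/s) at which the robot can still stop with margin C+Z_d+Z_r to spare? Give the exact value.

v_R_max = 7/10 m/s = 0.7000 m/s

quadratic (5/8)·v² + (53/50)·v + (-4193/4000) = 0
  disc = (53/50)² − 4·(5/8)·(-4193/4000) = 149769/40000 ; √disc = 387/200
  v_R = (−(53/50) + 387/200) / (2·(5/8)) = 7/10 m/s
check:
T_s = v_R/a_R = (7/10)/(4/5) = 0.8750 s
robot covers v_R·T_r = 0.7000·0.0600 = 0.0420 m before braking
braking distance = 0.7000²/(2·0.8000) = 0.3063 m
human over T_r+T_s: 0.8000·(0.0600+0.8750) = 0.7480 m
margins: 0.1200+0.0050+0.0800 = 0.2050 m
sum ≈ 0.0420+0.3063+0.7480+0.2050 ≈ 1.3013 m = S ✓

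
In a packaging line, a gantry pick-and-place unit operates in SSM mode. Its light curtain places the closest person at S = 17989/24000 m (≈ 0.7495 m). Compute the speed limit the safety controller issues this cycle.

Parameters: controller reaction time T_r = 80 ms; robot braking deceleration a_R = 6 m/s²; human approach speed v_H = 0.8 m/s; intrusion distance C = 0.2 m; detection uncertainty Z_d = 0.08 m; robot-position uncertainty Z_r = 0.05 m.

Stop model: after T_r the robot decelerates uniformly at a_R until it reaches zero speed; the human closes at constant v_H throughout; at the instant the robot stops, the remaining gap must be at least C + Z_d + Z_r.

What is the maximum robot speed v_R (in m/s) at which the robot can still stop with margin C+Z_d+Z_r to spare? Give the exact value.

collect terms ⇒ (1/12)·v_R² + (16/75)·v_R + (-8533/24000) = 0
  disc = (16/75)² − 4·(1/12)·(-8533/24000) = 6561/40000 ; √disc = 81/200
  v_R = (−(16/75) + 81/200) / (2·(1/12)) = 23/20 m/s
check:
braking lasts T_s = (23/20)/6 = 0.1917 s
reaction-phase robot travel = 1.1500·0.0800 = 0.0920 m
robot under decel: 1.1500²/(2·6.0000) = 0.1102 m
person approaches 0.8000·(0.0800+0.1917) = 0.2173 m
C+Z_d+Z_r = 0.2000+0.0800+0.0500 = 0.3300 m
sum ≈ 0.0920+0.1102+0.2173+0.3300 ≈ 0.7495 m = S ✓

v_R_max = 23/20 m/s = 1.1500 m/s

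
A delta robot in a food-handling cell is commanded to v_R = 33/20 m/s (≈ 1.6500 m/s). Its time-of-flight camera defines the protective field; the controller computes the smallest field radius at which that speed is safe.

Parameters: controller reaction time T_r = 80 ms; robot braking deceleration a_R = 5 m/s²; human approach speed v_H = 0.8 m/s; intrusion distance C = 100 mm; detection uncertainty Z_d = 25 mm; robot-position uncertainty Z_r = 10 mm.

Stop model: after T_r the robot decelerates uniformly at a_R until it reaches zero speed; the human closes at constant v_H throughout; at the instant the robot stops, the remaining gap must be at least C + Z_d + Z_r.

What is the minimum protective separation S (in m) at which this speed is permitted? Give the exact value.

S_min = 3469/4000 m = 0.8672 m

T_s = v_R/a_R = (33/20)/5 = 0.3300 s
robot covers v_R·T_r = 1.6500·0.0800 = 0.1320 m before braking
robot under decel: 1.6500²/(2·5.0000) = 0.2722 m
human over T_r+T_s: 0.8000·(0.0800+0.3300) = 0.3280 m
residual clearance needed = 0.1000+0.0250+0.0100 = 0.1350 m
S_min ≈ 0.1320+0.2722+0.3280+0.1350  ⇒  S_min = 3469/4000 m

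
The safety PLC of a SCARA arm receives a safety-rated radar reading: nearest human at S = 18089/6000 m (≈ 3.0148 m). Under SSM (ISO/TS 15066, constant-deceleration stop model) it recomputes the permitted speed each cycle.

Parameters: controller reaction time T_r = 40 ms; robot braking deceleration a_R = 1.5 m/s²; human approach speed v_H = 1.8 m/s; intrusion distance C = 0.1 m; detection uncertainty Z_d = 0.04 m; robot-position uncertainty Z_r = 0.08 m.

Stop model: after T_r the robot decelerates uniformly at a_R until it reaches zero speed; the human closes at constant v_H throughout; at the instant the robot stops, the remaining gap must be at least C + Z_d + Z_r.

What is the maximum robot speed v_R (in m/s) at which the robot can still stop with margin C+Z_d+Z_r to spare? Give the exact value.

quadratic (1/3)·v² + (31/25)·v + (-16337/6000) = 0
  disc = (31/25)² − 4·(1/3)·(-16337/6000) = 116281/22500 ; √disc = 341/150
  v_R = (−(31/25) + 341/150) / (2·(1/3)) = 31/20 m/s
check:
braking lasts T_s = (31/20)/(3/2) = 1.0333 s
robot covers v_R·T_r = 1.5500·0.0400 = 0.0620 m before braking
robot under decel: 1.5500²/(2·1.5000) = 0.8008 m
human closes 1.8000·1.0733 = 1.9320 m
margins: 0.1000+0.0400+0.0800 = 0.2200 m
sum ≈ 0.0620+0.8008+1.9320+0.2200 ≈ 3.0148 m = S ✓

v_R_max = 31/20 m/s = 1.5500 m/s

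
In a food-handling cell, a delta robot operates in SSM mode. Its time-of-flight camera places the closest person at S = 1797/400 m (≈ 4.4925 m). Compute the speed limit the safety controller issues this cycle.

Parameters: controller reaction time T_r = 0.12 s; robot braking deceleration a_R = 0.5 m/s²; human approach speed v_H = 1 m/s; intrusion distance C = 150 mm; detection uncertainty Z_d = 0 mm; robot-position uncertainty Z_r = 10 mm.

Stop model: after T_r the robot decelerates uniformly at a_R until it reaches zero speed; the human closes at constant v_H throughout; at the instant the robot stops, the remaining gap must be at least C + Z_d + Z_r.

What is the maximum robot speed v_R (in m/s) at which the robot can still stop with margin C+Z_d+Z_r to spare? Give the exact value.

at the boundary: (1)·v² + (53/25)·v + (-337/80) = 0
  disc = (53/25)² − 4·(1)·(-337/80) = 53361/2500 ; √disc = 231/50
  v_R = (−(53/25) + 231/50) / (2·(1)) = 5/4 m/s
check:
T_s = v_R/a_R = (5/4)/(1/2) = 2.5000 s
robot covers v_R·T_r = 1.2500·0.1200 = 0.1500 m before braking
robot covers 1.2500·2.5000 − ½·0.5000·2.5000² = 1.5625 m while stopping
person approaches 1.0000·(0.1200+2.5000) = 2.6200 m
margins: 0.1500+0.0000+0.0100 = 0.1600 m
sum ≈ 0.1500+1.5625+2.6200+0.1600 ≈ 4.4925 m = S ✓

v_R_max = 5/4 m/s = 1.2500 m/s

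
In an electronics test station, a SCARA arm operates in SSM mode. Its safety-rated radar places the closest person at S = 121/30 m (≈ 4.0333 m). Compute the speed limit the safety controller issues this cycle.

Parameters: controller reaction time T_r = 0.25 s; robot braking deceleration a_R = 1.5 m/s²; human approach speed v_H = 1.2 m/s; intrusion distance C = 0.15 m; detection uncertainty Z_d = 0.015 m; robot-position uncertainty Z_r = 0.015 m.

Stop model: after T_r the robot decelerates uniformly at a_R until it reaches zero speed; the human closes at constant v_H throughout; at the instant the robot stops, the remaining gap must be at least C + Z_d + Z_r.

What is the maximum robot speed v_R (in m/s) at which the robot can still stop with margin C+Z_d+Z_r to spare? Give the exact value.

collect terms ⇒ (1/3)·v_R² + (21/20)·v_R + (-533/150) = 0
  disc = (21/20)² − 4·(1/3)·(-533/150) = 841/144 ; √disc = 29/12
  v_R = (−(21/20) + 29/12) / (2·(1/3)) = 41/20 m/s
check:
T_s = v_R/a_R = (41/20)/(3/2) = 1.3667 s
reaction-phase robot travel = 2.0500·0.2500 = 0.5125 m
robot under decel: 2.0500²/(2·1.5000) = 1.4008 m
person approaches 1.2000·(0.2500+1.3667) = 1.9400 m
C+Z_d+Z_r = 0.1500+0.0150+0.0150 = 0.1800 m
sum ≈ 0.5125+1.4008+1.9400+0.1800 ≈ 4.0333 m = S ✓

v_R_max = 41/20 m/s = 2.0500 m/s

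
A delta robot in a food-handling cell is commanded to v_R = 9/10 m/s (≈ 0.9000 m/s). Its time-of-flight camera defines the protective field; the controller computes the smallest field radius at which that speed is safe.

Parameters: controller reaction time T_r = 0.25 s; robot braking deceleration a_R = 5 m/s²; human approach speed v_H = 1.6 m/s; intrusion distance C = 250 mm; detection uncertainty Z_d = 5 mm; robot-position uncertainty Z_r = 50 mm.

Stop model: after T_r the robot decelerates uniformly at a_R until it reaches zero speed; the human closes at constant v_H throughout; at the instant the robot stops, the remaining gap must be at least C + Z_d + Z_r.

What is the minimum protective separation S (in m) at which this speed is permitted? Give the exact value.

braking lasts T_s = (9/10)/5 = 0.1800 s
reaction-phase robot travel = 0.9000·0.2500 = 0.2250 m
robot covers 0.9000·0.1800 − ½·5.0000·0.1800² = 0.0810 m while stopping
person approaches 1.6000·(0.2500+0.1800) = 0.6880 m
C+Z_d+Z_r = 0.2500+0.0050+0.0500 = 0.3050 m
S_min ≈ 0.2250+0.0810+0.6880+0.3050  ⇒  S_min = 1299/1000 m

S_min = 1299/1000 m = 1.2990 m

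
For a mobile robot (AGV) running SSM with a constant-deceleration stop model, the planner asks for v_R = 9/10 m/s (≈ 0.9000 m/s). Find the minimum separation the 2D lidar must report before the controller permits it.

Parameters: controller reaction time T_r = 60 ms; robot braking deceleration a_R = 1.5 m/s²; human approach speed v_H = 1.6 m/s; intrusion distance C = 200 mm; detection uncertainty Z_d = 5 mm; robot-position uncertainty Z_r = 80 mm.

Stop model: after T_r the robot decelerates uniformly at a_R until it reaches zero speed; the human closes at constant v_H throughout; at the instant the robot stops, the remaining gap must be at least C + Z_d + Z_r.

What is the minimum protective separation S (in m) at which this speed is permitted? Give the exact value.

braking lasts T_s = (9/10)/(3/2) = 0.6000 s
robot covers v_R·T_r = 0.9000·0.0600 = 0.0540 m before braking
robot covers 0.9000·0.6000 − ½·1.5000·0.6000² = 0.2700 m while stopping
human closes 1.6000·0.6600 = 1.0560 m
residual clearance needed = 0.2000+0.0050+0.0800 = 0.2850 m
S_min ≈ 0.0540+0.2700+1.0560+0.2850  ⇒  S_min = 333/200 m

S_min = 333/200 m = 1.6650 m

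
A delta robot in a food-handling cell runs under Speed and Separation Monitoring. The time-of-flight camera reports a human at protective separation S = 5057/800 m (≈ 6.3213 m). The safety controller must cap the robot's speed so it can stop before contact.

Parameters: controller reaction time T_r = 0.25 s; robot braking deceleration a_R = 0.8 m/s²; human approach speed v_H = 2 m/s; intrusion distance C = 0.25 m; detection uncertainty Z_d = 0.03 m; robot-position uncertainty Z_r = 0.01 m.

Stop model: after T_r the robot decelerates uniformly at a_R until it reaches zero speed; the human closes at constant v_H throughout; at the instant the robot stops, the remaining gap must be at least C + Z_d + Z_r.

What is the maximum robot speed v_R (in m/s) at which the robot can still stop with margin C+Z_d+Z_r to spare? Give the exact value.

v_R_max = 3/2 m/s = 1.5000 m/s

at the boundary: (5/8)·v² + (11/4)·v + (-177/32) = 0
  disc = (11/4)² − 4·(5/8)·(-177/32) = 1369/64 ; √disc = 37/8
  v_R = (−(11/4) + 37/8) / (2·(5/8)) = 3/2 m/s
check:
braking lasts T_s = (3/2)/(4/5) = 1.8750 s
robot in T_r: 1.5000·0.2500 = 0.3750 m
robot under decel: 1.5000²/(2·0.8000) = 1.4062 m
person approaches 2.0000·(0.2500+1.8750) = 4.2500 m
margins: 0.2500+0.0300+0.0100 = 0.2900 m
sum ≈ 0.3750+1.4062+4.2500+0.2900 ≈ 6.3213 m = S ✓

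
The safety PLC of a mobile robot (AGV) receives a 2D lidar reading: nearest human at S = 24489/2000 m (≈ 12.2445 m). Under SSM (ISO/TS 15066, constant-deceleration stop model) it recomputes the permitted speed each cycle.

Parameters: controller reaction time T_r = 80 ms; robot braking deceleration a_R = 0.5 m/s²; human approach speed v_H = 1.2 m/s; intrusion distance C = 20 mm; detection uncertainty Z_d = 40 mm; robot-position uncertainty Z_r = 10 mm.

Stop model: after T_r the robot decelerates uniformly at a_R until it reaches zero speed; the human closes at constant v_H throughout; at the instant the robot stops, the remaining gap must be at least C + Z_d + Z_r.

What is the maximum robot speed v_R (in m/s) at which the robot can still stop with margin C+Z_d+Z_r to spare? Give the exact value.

v_R_max = 49/20 m/s = 2.4500 m/s

quadratic (1)·v² + (62/25)·v + (-24157/2000) = 0
  disc = (62/25)² − 4·(1)·(-24157/2000) = 136161/2500 ; √disc = 369/50
  v_R = (−(62/25) + 369/50) / (2·(1)) = 49/20 m/s
check:
braking lasts T_s = (49/20)/(1/2) = 4.9000 s
reaction-phase robot travel = 2.4500·0.0800 = 0.1960 m
robot covers 2.4500·4.9000 − ½·0.5000·4.9000² = 6.0025 m while stopping
human over T_r+T_s: 1.2000·(0.0800+4.9000) = 5.9760 m
C+Z_d+Z_r = 0.0200+0.0400+0.0100 = 0.0700 m
sum ≈ 0.1960+6.0025+5.9760+0.0700 ≈ 12.2445 m = S ✓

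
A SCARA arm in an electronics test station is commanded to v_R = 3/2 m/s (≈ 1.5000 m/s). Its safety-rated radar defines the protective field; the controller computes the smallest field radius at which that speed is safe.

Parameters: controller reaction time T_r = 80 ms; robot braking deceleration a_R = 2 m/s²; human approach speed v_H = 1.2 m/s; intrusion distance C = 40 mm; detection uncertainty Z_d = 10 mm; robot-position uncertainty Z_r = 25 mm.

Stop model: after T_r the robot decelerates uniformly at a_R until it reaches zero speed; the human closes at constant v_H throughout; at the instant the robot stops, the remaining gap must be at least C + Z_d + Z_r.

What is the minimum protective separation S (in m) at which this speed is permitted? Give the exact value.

S_min = 3507/2000 m = 1.7535 m

T_s = v_R/a_R = (3/2)/2 = 0.7500 s
reaction-phase robot travel = 1.5000·0.0800 = 0.1200 m
robot under decel: 1.5000²/(2·2.0000) = 0.5625 m
human closes 1.2000·0.8300 = 0.9960 m
margins: 0.0400+0.0100+0.0250 = 0.0750 m
S_min ≈ 0.1200+0.5625+0.9960+0.0750  ⇒  S_min = 3507/2000 m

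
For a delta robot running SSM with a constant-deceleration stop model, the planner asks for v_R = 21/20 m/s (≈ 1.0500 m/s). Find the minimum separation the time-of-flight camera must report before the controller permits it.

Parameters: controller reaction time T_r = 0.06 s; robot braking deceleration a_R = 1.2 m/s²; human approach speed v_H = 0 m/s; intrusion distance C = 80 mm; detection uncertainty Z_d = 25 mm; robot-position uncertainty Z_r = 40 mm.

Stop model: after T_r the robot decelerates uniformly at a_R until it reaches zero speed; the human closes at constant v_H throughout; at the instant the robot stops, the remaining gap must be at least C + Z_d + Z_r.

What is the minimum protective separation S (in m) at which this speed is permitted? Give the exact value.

S_min = 5339/8000 m = 0.6674 m

stop time T_s = (21/20)/(6/5) = 0.8750 s
robot covers v_R·T_r = 1.0500·0.0600 = 0.0630 m before braking
braking distance = 1.0500²/(2·1.2000) = 0.4594 m
human over T_r+T_s: 0.0000·(0.0600+0.8750) = 0.0000 m
C+Z_d+Z_r = 0.0800+0.0250+0.0400 = 0.1450 m
S_min ≈ 0.0630+0.4594+0.0000+0.1450  ⇒  S_min = 5339/8000 m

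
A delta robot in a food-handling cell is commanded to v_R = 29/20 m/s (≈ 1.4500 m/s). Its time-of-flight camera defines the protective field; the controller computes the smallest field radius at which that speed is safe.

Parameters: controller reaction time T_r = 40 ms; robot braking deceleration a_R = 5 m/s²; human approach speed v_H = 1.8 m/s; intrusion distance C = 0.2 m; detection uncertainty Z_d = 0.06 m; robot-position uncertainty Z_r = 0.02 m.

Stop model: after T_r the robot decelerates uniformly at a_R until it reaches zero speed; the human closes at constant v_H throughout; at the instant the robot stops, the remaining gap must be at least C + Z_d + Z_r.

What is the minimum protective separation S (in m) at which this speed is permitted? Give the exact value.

S_min = 4569/4000 m = 1.1422 m

T_s = v_R/a_R = (29/20)/5 = 0.2900 s
robot covers v_R·T_r = 1.4500·0.0400 = 0.0580 m before braking
robot under decel: 1.4500²/(2·5.0000) = 0.2102 m
human over T_r+T_s: 1.8000·(0.0400+0.2900) = 0.5940 m
residual clearance needed = 0.2000+0.0600+0.0200 = 0.2800 m
S_min ≈ 0.0580+0.2102+0.5940+0.2800  ⇒  S_min = 4569/4000 m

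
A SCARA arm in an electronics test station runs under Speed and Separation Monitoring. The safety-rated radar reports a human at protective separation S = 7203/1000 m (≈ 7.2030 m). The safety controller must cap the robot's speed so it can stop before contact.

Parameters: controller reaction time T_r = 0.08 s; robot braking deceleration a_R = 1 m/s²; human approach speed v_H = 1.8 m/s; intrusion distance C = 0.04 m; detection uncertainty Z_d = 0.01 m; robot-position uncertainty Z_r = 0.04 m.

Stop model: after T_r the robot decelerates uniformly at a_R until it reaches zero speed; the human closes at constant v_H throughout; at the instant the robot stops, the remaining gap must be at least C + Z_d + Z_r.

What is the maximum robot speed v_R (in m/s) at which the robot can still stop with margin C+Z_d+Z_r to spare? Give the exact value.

v_R_max = 23/10 m/s = 2.3000 m/s

collect terms ⇒ (1/2)·v_R² + (47/25)·v_R + (-6969/1000) = 0
  disc = (47/25)² − 4·(1/2)·(-6969/1000) = 43681/2500 ; √disc = 209/50
  v_R = (−(47/25) + 209/50) / (2·(1/2)) = 23/10 m/s
check:
braking lasts T_s = (23/10)/1 = 2.3000 s
reaction-phase robot travel = 2.3000·0.0800 = 0.1840 m
robot under decel: 2.3000²/(2·1.0000) = 2.6450 m
person approaches 1.8000·(0.0800+2.3000) = 4.2840 m
residual clearance needed = 0.0400+0.0100+0.0400 = 0.0900 m
sum ≈ 0.1840+2.6450+4.2840+0.0900 ≈ 7.2030 m = S ✓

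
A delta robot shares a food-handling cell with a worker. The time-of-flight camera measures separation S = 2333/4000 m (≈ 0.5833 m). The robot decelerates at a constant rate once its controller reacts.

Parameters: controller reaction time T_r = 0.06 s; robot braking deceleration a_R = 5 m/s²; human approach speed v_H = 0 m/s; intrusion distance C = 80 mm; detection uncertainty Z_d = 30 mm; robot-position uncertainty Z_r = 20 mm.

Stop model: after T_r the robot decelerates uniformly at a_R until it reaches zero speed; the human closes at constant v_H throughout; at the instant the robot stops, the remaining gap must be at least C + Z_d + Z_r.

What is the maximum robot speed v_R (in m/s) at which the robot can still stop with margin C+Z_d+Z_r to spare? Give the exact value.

collect terms ⇒ (1/10)·v_R² + (3/50)·v_R + (-1813/4000) = 0
  disc = (3/50)² − 4·(1/10)·(-1813/4000) = 1849/10000 ; √disc = 43/100
  v_R = (−(3/50) + 43/100) / (2·(1/10)) = 37/20 m/s
check:
braking lasts T_s = (37/20)/5 = 0.3700 s
robot covers v_R·T_r = 1.8500·0.0600 = 0.1110 m before braking
robot under decel: 1.8500²/(2·5.0000) = 0.3422 m
human closes 0.0000·0.4300 = 0.0000 m
C+Z_d+Z_r = 0.0800+0.0300+0.0200 = 0.1300 m
sum ≈ 0.1110+0.3422+0.0000+0.1300 ≈ 0.5833 m = S ✓

v_R_max = 37/20 m/s = 1.8500 m/s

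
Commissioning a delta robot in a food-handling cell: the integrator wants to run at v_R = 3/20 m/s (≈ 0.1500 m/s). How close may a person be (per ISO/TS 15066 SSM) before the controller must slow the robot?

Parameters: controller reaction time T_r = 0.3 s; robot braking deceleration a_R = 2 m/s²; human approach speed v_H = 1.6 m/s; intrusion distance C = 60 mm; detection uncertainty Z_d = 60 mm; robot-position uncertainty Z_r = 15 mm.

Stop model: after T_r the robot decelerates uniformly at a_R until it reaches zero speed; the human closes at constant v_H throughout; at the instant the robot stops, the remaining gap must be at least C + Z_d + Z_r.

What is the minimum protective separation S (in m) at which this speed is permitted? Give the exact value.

T_s = v_R/a_R = (3/20)/2 = 0.0750 s
robot in T_r: 0.1500·0.3000 = 0.0450 m
braking distance = 0.1500²/(2·2.0000) = 0.0056 m
person approaches 1.6000·(0.3000+0.0750) = 0.6000 m
margins: 0.0600+0.0600+0.0150 = 0.1350 m
S_min ≈ 0.0450+0.0056+0.6000+0.1350  ⇒  S_min = 1257/1600 m

S_min = 1257/1600 m = 0.7856 m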